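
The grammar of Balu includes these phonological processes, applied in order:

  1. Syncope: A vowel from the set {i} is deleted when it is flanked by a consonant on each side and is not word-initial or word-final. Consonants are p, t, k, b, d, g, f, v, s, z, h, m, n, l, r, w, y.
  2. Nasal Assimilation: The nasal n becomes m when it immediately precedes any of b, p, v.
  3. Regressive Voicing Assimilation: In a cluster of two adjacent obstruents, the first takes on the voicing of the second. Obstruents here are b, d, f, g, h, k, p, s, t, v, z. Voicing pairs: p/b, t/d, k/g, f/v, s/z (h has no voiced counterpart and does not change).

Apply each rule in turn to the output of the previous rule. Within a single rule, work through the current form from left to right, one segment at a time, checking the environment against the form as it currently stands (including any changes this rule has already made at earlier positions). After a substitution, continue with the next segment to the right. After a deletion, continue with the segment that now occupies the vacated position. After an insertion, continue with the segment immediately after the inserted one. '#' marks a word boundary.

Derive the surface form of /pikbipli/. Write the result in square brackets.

[pgppli]

1 Syncope: [pikbipli] → [pkbpli]
2 Nasal Assimilation: no change — [pkbpli]
3 Regressive Voicing Assimilation: [pkbpli] → [pgppli]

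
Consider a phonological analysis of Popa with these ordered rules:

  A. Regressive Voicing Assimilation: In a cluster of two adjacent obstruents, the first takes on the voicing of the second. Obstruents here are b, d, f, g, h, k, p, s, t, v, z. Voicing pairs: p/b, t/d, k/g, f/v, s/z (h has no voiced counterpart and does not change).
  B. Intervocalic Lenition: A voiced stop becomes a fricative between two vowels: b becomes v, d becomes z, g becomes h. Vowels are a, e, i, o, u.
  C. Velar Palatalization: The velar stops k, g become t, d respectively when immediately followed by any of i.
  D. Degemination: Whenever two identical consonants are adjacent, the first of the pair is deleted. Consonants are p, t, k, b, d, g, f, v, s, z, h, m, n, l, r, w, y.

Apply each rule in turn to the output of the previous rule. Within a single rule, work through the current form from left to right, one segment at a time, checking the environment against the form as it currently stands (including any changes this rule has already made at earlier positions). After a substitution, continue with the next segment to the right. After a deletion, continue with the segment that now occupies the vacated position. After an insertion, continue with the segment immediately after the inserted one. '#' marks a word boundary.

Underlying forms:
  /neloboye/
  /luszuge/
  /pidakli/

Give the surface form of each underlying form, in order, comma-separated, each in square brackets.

[nelovoye], [luzuhe], [pizakli]

/neloboye/:
  A Regressive Voicing Assimilation: no change — [neloboye]
  B Intervocalic Lenition: [neloboye] → [nelovoye]
  C Velar Palatalization: no change — [nelovoye]
  D Degemination: no change — [nelovoye]
/luszuge/:
  A Regressive Voicing Assimilation: [luszuge] → [luzzuge]
  B Intervocalic Lenition: [luzzuge] → [luzzuhe]
  C Velar Palatalization: no change — [luzzuhe]
  D Degemination: [luzzuhe] → [luzuhe]
/pidakli/:
  A Regressive Voicing Assimilation: no change — [pidakli]
  B Intervocalic Lenition: [pidakli] → [pizakli]
  C Velar Palatalization: no change — [pizakli]
  D Degemination: no change — [pizakli]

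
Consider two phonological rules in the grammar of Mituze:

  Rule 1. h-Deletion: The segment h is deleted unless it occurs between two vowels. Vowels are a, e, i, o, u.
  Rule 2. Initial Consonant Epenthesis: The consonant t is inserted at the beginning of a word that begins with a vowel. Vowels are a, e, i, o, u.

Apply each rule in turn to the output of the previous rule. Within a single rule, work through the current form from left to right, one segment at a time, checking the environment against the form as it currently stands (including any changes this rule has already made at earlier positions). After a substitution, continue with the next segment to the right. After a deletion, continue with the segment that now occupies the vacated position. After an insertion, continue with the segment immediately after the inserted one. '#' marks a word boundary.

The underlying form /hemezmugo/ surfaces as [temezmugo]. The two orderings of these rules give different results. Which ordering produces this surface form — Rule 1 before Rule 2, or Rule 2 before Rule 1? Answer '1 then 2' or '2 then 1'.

Order 1 then 2:
  1 h-Deletion: [hemezmugo] → [emezmugo]
  2 Initial Consonant Epenthesis: [emezmugo] → [temezmugo]
  result: [temezmugo]
Order 2 then 1:
  2 Initial Consonant Epenthesis: no change — [hemezmugo]
  1 h-Deletion: [hemezmugo] → [emezmugo]
  result: [emezmugo]

1 then 2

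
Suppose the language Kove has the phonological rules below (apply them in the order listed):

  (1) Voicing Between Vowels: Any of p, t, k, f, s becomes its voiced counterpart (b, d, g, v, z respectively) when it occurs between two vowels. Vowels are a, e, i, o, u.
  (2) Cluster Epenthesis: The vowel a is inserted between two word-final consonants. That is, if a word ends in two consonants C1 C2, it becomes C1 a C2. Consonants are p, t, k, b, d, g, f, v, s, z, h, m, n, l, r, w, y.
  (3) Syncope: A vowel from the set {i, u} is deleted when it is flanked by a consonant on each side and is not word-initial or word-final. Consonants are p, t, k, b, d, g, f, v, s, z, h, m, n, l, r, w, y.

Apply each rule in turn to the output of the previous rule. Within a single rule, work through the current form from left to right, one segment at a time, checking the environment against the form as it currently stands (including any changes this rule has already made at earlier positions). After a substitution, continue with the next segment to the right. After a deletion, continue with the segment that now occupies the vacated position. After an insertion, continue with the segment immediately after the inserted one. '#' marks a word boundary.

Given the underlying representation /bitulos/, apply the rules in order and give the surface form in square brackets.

(1) Voicing Between Vowels: [bitulos] → [bidulos]
(2) Cluster Epenthesis: no change — [bidulos]
(3) Syncope: [bidulos] → [bdlos]

[bdlos]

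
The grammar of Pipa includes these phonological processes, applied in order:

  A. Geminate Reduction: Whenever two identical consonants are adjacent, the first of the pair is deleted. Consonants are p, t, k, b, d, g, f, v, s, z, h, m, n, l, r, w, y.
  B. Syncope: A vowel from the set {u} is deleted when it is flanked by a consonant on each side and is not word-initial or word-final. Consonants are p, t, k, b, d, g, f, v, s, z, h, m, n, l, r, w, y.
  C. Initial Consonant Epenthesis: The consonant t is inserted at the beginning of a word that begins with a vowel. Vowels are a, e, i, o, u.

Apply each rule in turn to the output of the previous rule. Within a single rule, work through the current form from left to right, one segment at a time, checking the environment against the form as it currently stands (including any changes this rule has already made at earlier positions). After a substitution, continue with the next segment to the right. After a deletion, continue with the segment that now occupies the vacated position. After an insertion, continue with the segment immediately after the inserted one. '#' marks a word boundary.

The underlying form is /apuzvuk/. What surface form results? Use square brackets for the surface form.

A Geminate Reduction: no change — [apuzvuk]
B Syncope: [apuzvuk] → [apzvk]
C Initial Consonant Epenthesis: [apzvk] → [tapzvk]

[tapzvk]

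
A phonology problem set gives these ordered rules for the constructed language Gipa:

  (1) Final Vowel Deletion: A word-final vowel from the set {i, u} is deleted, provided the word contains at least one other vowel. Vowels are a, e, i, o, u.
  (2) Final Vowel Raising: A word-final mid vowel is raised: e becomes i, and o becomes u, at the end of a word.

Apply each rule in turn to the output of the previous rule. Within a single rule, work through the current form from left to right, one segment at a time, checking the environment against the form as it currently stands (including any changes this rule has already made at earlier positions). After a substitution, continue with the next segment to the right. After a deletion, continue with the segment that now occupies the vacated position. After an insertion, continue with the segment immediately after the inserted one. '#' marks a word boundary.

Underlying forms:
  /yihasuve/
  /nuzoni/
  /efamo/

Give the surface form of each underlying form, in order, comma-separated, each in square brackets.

/yihasuve/:
  (1) Final Vowel Deletion: no change — [yihasuve]
  (2) Final Vowel Raising: [yihasuve] → [yihasuvi]
/nuzoni/:
  (1) Final Vowel Deletion: [nuzoni] → [nuzon]
  (2) Final Vowel Raising: no change — [nuzon]
/efamo/:
  (1) Final Vowel Deletion: no change — [efamo]
  (2) Final Vowel Raising: [efamo] → [efamu]

[yihasuvi], [nuzon], [efamu]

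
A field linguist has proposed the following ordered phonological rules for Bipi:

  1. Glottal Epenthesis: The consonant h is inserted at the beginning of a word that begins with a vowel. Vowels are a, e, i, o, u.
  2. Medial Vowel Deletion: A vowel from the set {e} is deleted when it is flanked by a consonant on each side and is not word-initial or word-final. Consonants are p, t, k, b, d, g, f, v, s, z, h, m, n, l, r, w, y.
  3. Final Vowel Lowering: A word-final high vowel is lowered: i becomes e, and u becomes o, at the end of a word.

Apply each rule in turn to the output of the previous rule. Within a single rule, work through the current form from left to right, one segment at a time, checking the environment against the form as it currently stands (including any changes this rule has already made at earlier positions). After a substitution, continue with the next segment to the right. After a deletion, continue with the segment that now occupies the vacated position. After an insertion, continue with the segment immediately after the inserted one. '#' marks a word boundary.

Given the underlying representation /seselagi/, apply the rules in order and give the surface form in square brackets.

1 Glottal Epenthesis: no change — [seselagi]
2 Medial Vowel Deletion: [seselagi] → [sslagi]
3 Final Vowel Lowering: [sslagi] → [sslage]

[sslage]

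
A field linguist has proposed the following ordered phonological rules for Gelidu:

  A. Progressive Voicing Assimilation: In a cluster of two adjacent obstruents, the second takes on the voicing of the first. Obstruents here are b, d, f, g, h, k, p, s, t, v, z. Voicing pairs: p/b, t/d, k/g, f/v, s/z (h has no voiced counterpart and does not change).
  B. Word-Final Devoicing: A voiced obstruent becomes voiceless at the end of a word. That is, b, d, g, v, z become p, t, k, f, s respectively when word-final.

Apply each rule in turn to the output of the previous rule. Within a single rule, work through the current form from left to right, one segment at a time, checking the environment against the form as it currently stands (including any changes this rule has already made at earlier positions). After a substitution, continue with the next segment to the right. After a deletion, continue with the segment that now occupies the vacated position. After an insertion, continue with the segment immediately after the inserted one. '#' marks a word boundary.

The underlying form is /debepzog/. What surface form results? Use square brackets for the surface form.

A Progressive Voicing Assimilation: [debepzog] → [debepsog]
B Word-Final Devoicing: [debepsog] → [debepsok]

[debepsok]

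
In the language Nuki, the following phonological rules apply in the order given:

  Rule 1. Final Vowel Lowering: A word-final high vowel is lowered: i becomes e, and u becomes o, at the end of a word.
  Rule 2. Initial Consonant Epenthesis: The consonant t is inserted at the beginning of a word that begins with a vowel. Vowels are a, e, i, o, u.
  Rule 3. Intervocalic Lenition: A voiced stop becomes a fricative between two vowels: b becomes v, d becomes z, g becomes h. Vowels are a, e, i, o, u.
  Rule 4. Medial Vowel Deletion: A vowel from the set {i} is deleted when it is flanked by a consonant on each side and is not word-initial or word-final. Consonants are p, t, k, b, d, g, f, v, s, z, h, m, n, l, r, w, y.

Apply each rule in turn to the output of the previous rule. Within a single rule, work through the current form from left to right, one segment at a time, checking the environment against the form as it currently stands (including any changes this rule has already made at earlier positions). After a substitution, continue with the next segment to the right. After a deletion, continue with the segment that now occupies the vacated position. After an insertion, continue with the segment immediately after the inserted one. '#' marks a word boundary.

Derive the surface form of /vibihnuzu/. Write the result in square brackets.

[vvhnuzo]

Rule 1 Final Vowel Lowering: [vibihnuzu] → [vibihnuzo]
Rule 2 Initial Consonant Epenthesis: no change — [vibihnuzo]
Rule 3 Intervocalic Lenition: [vibihnuzo] → [vivihnuzo]
Rule 4 Medial Vowel Deletion: [vivihnuzo] → [vvhnuzo]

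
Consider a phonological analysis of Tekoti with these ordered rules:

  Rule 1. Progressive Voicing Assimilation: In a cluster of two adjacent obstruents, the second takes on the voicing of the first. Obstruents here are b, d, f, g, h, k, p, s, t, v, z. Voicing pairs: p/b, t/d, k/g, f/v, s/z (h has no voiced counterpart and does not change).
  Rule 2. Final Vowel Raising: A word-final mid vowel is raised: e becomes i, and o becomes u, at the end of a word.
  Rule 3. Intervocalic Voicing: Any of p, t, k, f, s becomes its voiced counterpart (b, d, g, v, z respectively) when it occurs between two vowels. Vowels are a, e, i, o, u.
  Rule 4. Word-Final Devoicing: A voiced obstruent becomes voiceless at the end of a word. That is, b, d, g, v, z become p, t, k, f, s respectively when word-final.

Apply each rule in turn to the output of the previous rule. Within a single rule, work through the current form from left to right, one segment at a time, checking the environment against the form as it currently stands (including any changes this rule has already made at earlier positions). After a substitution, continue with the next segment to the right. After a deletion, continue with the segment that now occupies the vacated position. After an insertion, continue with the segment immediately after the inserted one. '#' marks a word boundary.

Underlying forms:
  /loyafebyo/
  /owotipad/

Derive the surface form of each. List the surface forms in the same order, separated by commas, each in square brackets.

/loyafebyo/:
  Rule 1 Progressive Voicing Assimilation: no change — [loyafebyo]
  Rule 2 Final Vowel Raising: [loyafebyo] → [loyafebyu]
  Rule 3 Intervocalic Voicing: [loyafebyu] → [loyavebyu]
  Rule 4 Word-Final Devoicing: no change — [loyavebyu]
/owotipad/:
  Rule 1 Progressive Voicing Assimilation: no change — [owotipad]
  Rule 2 Final Vowel Raising: no change — [owotipad]
  Rule 3 Intervocalic Voicing: [owotipad] → [owodibad]
  Rule 4 Word-Final Devoicing: [owodibad] → [owodibat]

[loyavebyu], [owodibat]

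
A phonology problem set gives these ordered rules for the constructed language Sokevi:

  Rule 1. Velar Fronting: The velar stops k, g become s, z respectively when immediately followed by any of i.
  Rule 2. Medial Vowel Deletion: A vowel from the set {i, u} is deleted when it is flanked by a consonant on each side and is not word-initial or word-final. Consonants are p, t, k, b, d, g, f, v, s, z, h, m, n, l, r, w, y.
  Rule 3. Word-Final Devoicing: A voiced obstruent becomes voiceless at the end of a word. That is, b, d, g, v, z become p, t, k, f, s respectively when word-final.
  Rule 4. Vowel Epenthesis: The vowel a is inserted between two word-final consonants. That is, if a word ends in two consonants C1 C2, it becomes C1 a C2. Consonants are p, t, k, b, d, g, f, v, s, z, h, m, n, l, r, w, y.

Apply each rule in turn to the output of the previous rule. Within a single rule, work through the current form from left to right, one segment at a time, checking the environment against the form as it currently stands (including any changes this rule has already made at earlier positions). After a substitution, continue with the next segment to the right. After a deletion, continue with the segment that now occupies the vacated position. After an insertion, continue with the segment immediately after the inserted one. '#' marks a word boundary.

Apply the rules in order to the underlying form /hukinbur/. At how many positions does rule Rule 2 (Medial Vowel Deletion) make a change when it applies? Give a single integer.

3

Rule 1 Velar Fronting: [hukinbur] → [husinbur]
Rule 2 Medial Vowel Deletion: [husinbur] → [hsnbr]
Rule 3 Word-Final Devoicing: no change — [hsnbr]
Rule 4 Vowel Epenthesis: [hsnbr] → [hsnbar]
Rule Rule 2 changed 3 position(s).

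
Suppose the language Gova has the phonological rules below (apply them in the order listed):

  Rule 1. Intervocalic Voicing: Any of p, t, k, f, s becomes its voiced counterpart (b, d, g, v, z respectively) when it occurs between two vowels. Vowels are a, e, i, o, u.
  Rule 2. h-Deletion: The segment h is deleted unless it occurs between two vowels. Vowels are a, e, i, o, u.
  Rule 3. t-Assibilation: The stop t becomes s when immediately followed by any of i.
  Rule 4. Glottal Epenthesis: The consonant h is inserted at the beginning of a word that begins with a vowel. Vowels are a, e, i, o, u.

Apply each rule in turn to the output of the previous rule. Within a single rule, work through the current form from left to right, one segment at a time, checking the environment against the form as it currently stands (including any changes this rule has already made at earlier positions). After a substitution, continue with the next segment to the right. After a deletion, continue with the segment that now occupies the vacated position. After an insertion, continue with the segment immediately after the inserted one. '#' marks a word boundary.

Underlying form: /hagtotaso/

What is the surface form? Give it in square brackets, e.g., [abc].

Rule 1 Intervocalic Voicing: [hagtotaso] → [hagtodazo]
Rule 2 h-Deletion: [hagtodazo] → [agtodazo]
Rule 3 t-Assibilation: no change — [agtodazo]
Rule 4 Glottal Epenthesis: [agtodazo] → [hagtodazo]

[hagtodazo]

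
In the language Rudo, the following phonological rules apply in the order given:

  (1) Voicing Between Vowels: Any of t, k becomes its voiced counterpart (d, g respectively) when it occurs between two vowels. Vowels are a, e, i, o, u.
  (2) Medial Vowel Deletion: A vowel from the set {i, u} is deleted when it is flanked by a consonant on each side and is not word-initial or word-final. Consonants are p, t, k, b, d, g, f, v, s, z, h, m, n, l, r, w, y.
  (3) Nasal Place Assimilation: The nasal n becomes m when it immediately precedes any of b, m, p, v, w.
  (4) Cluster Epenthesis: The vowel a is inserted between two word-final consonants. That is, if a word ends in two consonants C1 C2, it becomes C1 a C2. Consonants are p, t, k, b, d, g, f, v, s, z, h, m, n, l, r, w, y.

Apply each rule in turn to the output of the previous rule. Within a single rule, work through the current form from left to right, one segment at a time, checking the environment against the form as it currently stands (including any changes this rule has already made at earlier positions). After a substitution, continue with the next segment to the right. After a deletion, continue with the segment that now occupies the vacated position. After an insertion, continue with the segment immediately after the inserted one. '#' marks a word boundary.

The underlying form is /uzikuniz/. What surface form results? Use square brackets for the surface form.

(1) Voicing Between Vowels: [uzikuniz] → [uziguniz]
(2) Medial Vowel Deletion: [uziguniz] → [uzgnz]
(3) Nasal Place Assimilation: no change — [uzgnz]
(4) Cluster Epenthesis: [uzgnz] → [uzgnaz]

[uzgnaz]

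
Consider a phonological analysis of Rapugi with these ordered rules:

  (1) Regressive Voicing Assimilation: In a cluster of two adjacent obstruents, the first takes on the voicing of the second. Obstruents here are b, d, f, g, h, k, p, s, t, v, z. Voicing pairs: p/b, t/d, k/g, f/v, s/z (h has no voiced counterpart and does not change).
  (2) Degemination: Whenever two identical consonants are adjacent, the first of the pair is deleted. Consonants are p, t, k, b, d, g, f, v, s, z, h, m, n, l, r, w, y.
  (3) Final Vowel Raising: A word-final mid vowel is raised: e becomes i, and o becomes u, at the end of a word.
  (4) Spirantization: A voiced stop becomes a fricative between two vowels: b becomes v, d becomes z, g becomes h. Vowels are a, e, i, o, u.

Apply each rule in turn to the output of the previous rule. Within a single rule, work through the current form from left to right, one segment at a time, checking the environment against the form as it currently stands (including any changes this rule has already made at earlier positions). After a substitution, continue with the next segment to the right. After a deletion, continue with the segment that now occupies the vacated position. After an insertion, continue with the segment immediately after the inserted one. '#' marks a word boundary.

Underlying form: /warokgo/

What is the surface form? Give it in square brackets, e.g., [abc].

[warohu]

(1) Regressive Voicing Assimilation: [warokgo] → [waroggo]
(2) Degemination: [waroggo] → [warogo]
(3) Final Vowel Raising: [warogo] → [warogu]
(4) Spirantization: [warogu] → [warohu]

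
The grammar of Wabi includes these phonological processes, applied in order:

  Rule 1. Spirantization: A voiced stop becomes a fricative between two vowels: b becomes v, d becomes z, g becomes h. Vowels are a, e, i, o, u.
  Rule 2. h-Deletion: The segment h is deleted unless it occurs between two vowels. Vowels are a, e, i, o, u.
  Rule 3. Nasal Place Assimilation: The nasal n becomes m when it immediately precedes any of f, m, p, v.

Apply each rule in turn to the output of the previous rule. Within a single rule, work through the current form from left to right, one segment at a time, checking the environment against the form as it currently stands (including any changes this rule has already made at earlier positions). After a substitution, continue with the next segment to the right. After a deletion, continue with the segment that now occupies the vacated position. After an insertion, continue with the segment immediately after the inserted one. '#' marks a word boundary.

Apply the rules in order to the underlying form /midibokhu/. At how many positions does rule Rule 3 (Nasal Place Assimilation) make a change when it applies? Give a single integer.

Rule 1 Spirantization: [midibokhu] → [mizivokhu]
Rule 2 h-Deletion: [mizivokhu] → [mizivoku]
Rule 3 Nasal Place Assimilation: no change — [mizivoku]
Rule Rule 3 changed 0 position(s).

0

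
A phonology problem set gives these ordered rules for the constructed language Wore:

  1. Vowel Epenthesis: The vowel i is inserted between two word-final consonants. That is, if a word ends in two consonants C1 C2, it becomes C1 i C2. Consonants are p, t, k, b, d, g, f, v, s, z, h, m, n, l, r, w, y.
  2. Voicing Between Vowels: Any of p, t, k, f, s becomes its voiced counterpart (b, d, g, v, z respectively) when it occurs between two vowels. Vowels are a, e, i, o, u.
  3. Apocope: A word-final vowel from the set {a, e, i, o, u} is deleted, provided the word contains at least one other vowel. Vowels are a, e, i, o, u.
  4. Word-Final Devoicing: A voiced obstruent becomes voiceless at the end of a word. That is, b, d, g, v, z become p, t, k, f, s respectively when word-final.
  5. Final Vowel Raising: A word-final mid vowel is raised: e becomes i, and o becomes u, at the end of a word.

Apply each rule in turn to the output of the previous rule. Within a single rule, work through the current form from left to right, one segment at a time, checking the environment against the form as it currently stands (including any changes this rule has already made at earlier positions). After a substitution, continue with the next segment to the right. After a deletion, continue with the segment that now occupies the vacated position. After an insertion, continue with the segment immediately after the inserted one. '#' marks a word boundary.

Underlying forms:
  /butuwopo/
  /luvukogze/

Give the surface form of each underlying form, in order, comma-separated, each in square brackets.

/butuwopo/:
  1 Vowel Epenthesis: no change — [butuwopo]
  2 Voicing Between Vowels: [butuwopo] → [buduwobo]
  3 Apocope: [buduwobo] → [buduwob]
  4 Word-Final Devoicing: [buduwob] → [buduwop]
  5 Final Vowel Raising: no change — [buduwop]
/luvukogze/:
  1 Vowel Epenthesis: no change — [luvukogze]
  2 Voicing Between Vowels: [luvukogze] → [luvugogze]
  3 Apocope: [luvugogze] → [luvugogz]
  4 Word-Final Devoicing: [luvugogz] → [luvugogs]
  5 Final Vowel Raising: no change — [luvugogs]

[buduwop], [luvugogs]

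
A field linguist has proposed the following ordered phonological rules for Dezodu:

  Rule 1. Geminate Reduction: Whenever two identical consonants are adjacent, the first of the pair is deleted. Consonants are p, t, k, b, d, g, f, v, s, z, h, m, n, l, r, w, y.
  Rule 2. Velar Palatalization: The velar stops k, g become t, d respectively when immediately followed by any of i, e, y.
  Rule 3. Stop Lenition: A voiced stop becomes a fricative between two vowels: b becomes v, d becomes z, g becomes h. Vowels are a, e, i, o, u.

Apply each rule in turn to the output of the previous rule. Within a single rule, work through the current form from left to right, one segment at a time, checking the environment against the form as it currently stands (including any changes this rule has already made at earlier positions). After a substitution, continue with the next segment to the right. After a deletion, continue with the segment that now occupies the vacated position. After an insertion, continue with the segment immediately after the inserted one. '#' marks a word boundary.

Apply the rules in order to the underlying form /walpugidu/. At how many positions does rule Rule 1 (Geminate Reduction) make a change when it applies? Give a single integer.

Rule 1 Geminate Reduction: no change — [walpugidu]
Rule 2 Velar Palatalization: [walpugidu] → [walpudidu]
Rule 3 Stop Lenition: [walpudidu] → [walpuzizu]
Rule Rule 1 changed 0 position(s).

0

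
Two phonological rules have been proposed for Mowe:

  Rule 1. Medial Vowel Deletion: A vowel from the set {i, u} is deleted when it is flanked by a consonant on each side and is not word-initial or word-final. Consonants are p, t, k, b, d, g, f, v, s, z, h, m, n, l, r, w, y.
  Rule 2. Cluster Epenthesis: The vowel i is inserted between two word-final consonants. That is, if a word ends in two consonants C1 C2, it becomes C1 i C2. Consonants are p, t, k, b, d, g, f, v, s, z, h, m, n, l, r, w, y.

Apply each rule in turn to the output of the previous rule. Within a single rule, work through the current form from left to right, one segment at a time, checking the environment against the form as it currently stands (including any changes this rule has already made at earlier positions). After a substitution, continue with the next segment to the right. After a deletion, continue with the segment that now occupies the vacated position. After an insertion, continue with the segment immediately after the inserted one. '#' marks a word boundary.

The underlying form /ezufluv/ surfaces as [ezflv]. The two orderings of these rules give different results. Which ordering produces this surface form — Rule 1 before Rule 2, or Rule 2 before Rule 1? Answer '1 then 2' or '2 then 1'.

Order 1 then 2:
  1 Medial Vowel Deletion: [ezufluv] → [ezflv]
  2 Cluster Epenthesis: [ezflv] → [ezfliv]
  result: [ezfliv]
Order 2 then 1:
  2 Cluster Epenthesis: no change — [ezufluv]
  1 Medial Vowel Deletion: [ezufluv] → [ezflv]
  result: [ezflv]

2 then 1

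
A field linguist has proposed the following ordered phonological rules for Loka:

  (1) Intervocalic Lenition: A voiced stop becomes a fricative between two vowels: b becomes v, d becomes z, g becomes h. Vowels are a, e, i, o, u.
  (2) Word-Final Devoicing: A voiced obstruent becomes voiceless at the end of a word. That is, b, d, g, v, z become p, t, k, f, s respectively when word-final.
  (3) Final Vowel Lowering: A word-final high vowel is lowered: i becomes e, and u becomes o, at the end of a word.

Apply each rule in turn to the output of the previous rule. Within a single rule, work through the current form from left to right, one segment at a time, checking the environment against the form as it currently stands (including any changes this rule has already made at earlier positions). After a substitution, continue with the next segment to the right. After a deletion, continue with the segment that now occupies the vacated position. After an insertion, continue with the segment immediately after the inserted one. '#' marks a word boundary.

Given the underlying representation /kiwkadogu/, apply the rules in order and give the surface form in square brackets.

(1) Intervocalic Lenition: [kiwkadogu] → [kiwkazohu]
(2) Word-Final Devoicing: no change — [kiwkazohu]
(3) Final Vowel Lowering: [kiwkazohu] → [kiwkazoho]

[kiwkazoho]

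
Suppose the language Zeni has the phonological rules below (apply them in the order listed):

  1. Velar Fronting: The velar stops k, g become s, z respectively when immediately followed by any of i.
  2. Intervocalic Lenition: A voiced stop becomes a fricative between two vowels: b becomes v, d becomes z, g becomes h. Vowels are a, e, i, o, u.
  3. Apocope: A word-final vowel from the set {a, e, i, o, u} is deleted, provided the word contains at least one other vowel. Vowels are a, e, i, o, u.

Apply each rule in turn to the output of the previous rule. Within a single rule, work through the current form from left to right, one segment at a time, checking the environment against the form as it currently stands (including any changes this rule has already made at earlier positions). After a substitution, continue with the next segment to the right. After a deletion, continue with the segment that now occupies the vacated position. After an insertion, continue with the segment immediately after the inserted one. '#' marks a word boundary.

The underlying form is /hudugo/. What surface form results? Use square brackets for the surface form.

1 Velar Fronting: no change — [hudugo]
2 Intervocalic Lenition: [hudugo] → [huzuho]
3 Apocope: [huzuho] → [huzuh]

[huzuh]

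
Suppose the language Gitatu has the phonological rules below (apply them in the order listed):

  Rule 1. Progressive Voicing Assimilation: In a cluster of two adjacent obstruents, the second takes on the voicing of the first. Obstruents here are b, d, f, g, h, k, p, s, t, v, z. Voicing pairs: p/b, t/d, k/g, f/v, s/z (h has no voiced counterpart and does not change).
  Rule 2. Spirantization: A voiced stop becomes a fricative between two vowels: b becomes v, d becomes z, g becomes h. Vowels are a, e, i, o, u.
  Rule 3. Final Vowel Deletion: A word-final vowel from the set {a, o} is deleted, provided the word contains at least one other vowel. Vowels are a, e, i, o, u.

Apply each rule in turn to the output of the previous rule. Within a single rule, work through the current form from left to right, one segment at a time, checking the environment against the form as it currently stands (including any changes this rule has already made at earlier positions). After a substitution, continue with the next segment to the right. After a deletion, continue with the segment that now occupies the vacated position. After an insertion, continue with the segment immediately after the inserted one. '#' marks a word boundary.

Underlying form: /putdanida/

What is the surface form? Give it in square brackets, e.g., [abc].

Rule 1 Progressive Voicing Assimilation: [putdanida] → [puttanida]
Rule 2 Spirantization: [puttanida] → [puttaniza]
Rule 3 Final Vowel Deletion: [puttaniza] → [puttaniz]

[puttaniz]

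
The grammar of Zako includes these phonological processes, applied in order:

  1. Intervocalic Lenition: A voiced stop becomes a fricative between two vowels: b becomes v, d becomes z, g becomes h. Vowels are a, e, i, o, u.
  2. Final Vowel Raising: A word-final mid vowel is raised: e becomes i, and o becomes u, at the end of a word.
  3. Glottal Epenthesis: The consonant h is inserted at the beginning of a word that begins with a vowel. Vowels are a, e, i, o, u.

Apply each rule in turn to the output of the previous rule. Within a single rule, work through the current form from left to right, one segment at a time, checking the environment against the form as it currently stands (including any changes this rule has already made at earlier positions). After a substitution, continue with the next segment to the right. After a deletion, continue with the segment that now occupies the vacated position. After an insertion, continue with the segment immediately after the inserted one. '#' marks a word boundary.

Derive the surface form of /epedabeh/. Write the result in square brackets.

[hepezaveh]

1 Intervocalic Lenition: [epedabeh] → [epezaveh]
2 Final Vowel Raising: no change — [epezaveh]
3 Glottal Epenthesis: [epezaveh] → [hepezaveh]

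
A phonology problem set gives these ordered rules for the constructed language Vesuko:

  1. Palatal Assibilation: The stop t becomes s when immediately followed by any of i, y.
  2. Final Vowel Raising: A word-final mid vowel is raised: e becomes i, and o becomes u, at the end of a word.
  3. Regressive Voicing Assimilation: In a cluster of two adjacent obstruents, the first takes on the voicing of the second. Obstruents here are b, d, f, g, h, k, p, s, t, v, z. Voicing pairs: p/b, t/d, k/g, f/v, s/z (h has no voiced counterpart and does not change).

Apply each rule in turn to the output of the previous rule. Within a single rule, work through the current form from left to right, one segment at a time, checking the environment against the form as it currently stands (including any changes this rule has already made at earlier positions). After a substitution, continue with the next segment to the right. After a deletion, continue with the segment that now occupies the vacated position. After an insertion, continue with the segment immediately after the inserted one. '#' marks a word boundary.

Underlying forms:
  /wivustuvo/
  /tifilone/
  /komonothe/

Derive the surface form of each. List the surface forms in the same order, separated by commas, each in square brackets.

[wivustuvu], [sifiloni], [komonothi]

/wivustuvo/:
  1 Palatal Assibilation: no change — [wivustuvo]
  2 Final Vowel Raising: [wivustuvo] → [wivustuvu]
  3 Regressive Voicing Assimilation: no change — [wivustuvu]
/tifilone/:
  1 Palatal Assibilation: [tifilone] → [sifilone]
  2 Final Vowel Raising: [sifilone] → [sifiloni]
  3 Regressive Voicing Assimilation: no change — [sifiloni]
/komonothe/:
  1 Palatal Assibilation: no change — [komonothe]
  2 Final Vowel Raising: [komonothe] → [komonothi]
  3 Regressive Voicing Assimilation: no change — [komonothi]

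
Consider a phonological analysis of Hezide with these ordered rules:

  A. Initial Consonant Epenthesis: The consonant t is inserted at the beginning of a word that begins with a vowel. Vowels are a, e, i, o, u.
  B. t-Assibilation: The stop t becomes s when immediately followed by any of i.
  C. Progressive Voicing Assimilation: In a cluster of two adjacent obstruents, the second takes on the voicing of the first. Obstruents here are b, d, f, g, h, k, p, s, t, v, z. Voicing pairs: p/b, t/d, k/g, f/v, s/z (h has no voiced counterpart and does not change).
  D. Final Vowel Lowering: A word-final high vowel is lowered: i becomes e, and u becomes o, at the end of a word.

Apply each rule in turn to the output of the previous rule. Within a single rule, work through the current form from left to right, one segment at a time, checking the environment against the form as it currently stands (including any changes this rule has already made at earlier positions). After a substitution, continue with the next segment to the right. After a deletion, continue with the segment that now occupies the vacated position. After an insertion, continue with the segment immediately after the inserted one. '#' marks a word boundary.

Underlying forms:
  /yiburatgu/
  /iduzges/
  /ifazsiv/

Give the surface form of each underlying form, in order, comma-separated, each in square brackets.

[yiburatko], [siduzges], [sifazziv]

/yiburatgu/:
  A Initial Consonant Epenthesis: no change — [yiburatgu]
  B t-Assibilation: no change — [yiburatgu]
  C Progressive Voicing Assimilation: [yiburatgu] → [yiburatku]
  D Final Vowel Lowering: [yiburatku] → [yiburatko]
/iduzges/:
  A Initial Consonant Epenthesis: [iduzges] → [tiduzges]
  B t-Assibilation: [tiduzges] → [siduzges]
  C Progressive Voicing Assimilation: no change — [siduzges]
  D Final Vowel Lowering: no change — [siduzges]
/ifazsiv/:
  A Initial Consonant Epenthesis: [ifazsiv] → [tifazsiv]
  B t-Assibilation: [tifazsiv] → [sifazsiv]
  C Progressive Voicing Assimilation: [sifazsiv] → [sifazziv]
  D Final Vowel Lowering: no change — [sifazziv]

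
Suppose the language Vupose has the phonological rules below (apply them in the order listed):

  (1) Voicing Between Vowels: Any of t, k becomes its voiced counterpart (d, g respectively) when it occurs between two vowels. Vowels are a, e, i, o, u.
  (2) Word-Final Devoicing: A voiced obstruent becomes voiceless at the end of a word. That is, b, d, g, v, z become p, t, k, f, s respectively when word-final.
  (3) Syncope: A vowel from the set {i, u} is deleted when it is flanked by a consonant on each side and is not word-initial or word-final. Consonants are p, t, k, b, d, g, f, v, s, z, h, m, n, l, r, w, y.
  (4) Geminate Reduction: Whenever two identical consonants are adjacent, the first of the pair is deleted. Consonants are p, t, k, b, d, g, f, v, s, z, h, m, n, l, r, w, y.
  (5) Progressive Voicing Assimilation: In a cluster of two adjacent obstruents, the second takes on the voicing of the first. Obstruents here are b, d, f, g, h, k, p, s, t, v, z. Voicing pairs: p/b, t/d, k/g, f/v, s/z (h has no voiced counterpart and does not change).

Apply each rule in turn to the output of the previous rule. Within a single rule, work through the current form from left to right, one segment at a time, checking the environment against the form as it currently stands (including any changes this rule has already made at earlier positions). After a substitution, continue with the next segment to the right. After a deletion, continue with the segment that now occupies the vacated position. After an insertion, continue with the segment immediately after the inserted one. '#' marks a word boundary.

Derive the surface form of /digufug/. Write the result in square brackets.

[dgvg]

(1) Voicing Between Vowels: no change — [digufug]
(2) Word-Final Devoicing: [digufug] → [digufuk]
(3) Syncope: [digufuk] → [dgfk]
(4) Geminate Reduction: no change — [dgfk]
(5) Progressive Voicing Assimilation: [dgfk] → [dgvg]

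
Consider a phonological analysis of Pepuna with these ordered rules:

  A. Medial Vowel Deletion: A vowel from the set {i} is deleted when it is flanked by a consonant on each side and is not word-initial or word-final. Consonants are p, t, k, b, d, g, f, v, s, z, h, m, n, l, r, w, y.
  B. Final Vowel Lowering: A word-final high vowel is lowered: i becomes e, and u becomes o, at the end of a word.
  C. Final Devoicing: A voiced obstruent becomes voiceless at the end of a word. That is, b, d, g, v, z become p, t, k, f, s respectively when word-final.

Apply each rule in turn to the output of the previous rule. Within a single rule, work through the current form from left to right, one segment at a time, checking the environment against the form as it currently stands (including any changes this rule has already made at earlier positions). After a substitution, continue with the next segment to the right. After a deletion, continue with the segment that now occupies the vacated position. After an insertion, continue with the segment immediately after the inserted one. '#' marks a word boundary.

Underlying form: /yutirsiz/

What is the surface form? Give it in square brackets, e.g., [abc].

[yutrss]

A Medial Vowel Deletion: [yutirsiz] → [yutrsz]
B Final Vowel Lowering: no change — [yutrsz]
C Final Devoicing: [yutrsz] → [yutrss]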